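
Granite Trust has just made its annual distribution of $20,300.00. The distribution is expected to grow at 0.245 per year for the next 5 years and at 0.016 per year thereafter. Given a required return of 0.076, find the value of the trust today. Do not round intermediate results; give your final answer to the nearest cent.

D_1 = 25273.50000
D_2 = 31465.50750
D_3 = 39174.55684
D_4 = 48772.32326
D_5 = 60721.54246
Terminal value at year 5: TV = D_5×(1+g_2)/(r−g_2) = 61693.08714/0.06 = 1028218.11902
P_0 = D_1/(1+r)^1 + D_2/(1+r)^2 + D_3/(1+r)^3 + D_4/(1+r)^4 + D_5/(1+r)^5 + TV/(1+r)^5
    = 23488.38290 + 27177.54341 + 31446.13527 + 36385.16581 + 42099.93627 + 712892.25419 = 873489.41784

$873489.42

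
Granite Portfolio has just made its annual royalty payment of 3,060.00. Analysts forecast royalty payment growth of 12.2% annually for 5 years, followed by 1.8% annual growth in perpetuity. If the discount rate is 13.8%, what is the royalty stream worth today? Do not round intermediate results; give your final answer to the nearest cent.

38851.34

D_1 = 3433.32000
D_2 = 3852.18504
D_3 = 4322.15161
D_4 = 4849.45411
D_5 = 5441.08751
Terminal value at year 5: TV = D_5×(1+g_2)/(r−g_2) = 5539.02709/0.12 = 46158.55907
P_0 = D_1/(1+r)^1 + D_2/(1+r)^2 + D_3/(1+r)^3 + D_4/(1+r)^4 + D_5/(1+r)^5 + TV/(1+r)^5
    = 3016.97715 + 2974.55920 + 2932.73763 + 2891.50406 + 2850.85022 + 24184.71271 = 38851.34096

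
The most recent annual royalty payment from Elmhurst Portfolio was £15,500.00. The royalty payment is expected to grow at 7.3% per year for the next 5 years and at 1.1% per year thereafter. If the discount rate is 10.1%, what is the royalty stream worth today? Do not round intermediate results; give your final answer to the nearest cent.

£224858.23

D_1 = 16631.50000
D_2 = 17845.59950
D_3 = 19148.32826
D_4 = 20546.15623
D_5 = 22046.02563
Terminal value at year 5: TV = D_5×(1+g_2)/(r−g_2) = 22288.53191/0.09 = 247650.35459
P_0 = D_1/(1+r)^1 + D_2/(1+r)^2 + D_3/(1+r)^3 + D_4/(1+r)^4 + D_5/(1+r)^5 + TV/(1+r)^5
    = 15105.81290 + 14721.65053 + 14347.25797 + 13982.38674 + 13626.79471 + 153074.32720 = 224858.23005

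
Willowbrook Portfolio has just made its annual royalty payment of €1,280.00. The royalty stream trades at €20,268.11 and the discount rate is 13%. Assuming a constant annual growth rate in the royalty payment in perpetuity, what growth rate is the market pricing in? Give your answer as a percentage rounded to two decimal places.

6.29%

P = D₀(1+g)/(r−g) ⇒ P(r−g) = D₀(1+g) ⇒ g(P+D₀) = P·r − D₀
g = (P·r − D₀)/(P + D₀) = (€20,268.11×0.13 − €1,280.00) / (€20,268.11 + €1,280.00) = 0.062876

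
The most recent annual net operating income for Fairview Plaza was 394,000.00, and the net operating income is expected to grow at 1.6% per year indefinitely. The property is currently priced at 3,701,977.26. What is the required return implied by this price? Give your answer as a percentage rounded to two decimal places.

D₁ = 394,000.00 × 1.016 = 400,304.0000
P = D₁/(r − g) ⇒ r = D₁/P + g = 400,304.0000/3,701,977.26 + 0.016 = 0.108132 + 0.016 = 0.124132

12.41%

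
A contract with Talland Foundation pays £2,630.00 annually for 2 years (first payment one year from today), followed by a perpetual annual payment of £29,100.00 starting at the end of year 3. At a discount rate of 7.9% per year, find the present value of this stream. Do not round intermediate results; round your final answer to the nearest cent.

PV of 2-year annuity: £2,630.00 × [1 − (1+0.079)^−2] / 0.079 = 4696.42454
Perpetuity value at year 2: £29,100.00 / 0.079 = 368354.43038
PV of perpetuity: 368354.43038 / (1+0.079)^2 = 316390.18930
Total PV = 4696.42454 + 316390.18930 = 321086.61384

£321086.61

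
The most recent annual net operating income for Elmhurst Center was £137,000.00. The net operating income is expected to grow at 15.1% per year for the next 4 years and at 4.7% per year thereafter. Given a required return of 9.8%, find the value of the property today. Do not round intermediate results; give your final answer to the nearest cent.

£4013565.90

D_1 = 157687.00000
D_2 = 181497.73700
D_3 = 208903.89529
D_4 = 240448.38348
Terminal value at year 4: TV = D_4×(1+g_2)/(r−g_2) = 251749.45750/0.051 = 4936263.87252
P_0 = D_1/(1+r)^1 + D_2/(1+r)^2 + D_3/(1+r)^3 + D_4/(1+r)^4 + TV/(1+r)^4
    = 143612.93260 + 150545.06870 + 157811.81609 + 165429.32634 + 3396166.75840 = 4013565.90213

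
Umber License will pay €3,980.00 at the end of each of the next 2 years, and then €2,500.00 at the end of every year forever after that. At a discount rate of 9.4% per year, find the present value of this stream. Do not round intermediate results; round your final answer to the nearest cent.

€29185.17

PV of 2-year annuity: €3,980.00 × [1 − (1+0.094)^−2] / 0.094 = 6963.46032
Perpetuity value at year 2: €2,500.00 / 0.094 = 26595.74468
PV of perpetuity: 26595.74468 / (1+0.094)^2 = 22221.71181
Total PV = 6963.46032 + 22221.71181 = 29185.17214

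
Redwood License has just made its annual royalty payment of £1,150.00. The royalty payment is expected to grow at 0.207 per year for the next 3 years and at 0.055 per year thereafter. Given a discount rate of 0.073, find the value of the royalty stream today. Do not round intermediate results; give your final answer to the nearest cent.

D_1 = 1388.05000
D_2 = 1675.37635
D_3 = 2022.17925
Terminal value at year 3: TV = D_3×(1+g_2)/(r−g_2) = 2133.39911/0.018 = 118522.17297
P_0 = D_1/(1+r)^1 + D_2/(1+r)^2 + D_3/(1+r)^3 + TV/(1+r)^3
    = 1293.61603 + 1455.16733 + 1636.89373 + 95940.16019 = 100325.83728

£100325.84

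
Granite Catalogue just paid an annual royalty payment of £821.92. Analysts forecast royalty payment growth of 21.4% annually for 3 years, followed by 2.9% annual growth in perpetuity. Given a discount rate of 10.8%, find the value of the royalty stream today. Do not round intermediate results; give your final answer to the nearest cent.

£17050.04

D_1 = 997.81088
D_2 = 1211.34241
D_3 = 1470.56968
Terminal value at year 3: TV = D_3×(1+g_2)/(r−g_2) = 1513.21620/0.079 = 19154.63550
P_0 = D_1/(1+r)^1 + D_2/(1+r)^2 + D_3/(1+r)^3 + TV/(1+r)^3
    = 900.55134 + 986.70516 + 1081.10115 + 14081.68454 = 17050.04218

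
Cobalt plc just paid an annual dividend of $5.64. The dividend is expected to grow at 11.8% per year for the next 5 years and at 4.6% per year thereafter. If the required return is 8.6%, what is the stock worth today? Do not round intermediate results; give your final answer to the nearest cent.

D_1 = 6.30552
D_2 = 7.04957
D_3 = 7.88142
D_4 = 8.81143
D_5 = 9.85118
Terminal value at year 5: TV = D_5×(1+g_2)/(r−g_2) = 10.30433/0.04 = 257.60828
P_0 = D_1/(1+r)^1 + D_2/(1+r)^2 + D_3/(1+r)^3 + D_4/(1+r)^4 + D_5/(1+r)^5 + TV/(1+r)^5
    = 5.80619 + 5.97727 + 6.15340 + 6.33471 + 6.52137 + 170.53389 = 201.32683

$201.33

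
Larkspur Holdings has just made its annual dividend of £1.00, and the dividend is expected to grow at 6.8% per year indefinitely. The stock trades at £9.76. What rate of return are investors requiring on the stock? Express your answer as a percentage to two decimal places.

17.74%

D₁ = £1.00 × 1.068 = £1.0680
P = D₁/(r − g) ⇒ r = D₁/P + g = £1.0680/£9.76 + 0.068 = 0.109426 + 0.068 = 0.177426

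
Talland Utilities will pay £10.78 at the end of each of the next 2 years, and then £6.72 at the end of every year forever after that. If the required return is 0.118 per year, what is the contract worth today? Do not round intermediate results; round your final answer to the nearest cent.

PV of 2-year annuity: £10.78 × [1 − (1+0.118)^−2] / 0.118 = 18.26674
Perpetuity value at year 2: £6.72 / 0.118 = 56.94915
PV of perpetuity: 56.94915 / (1+0.118)^2 = 45.56209
Total PV = 18.26674 + 45.56209 = 63.82883

£63.83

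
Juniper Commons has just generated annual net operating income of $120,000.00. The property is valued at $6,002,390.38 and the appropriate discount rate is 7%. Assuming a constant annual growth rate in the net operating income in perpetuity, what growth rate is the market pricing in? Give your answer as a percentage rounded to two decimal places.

P = D₀(1+g)/(r−g) ⇒ P(r−g) = D₀(1+g) ⇒ g(P+D₀) = P·r − D₀
g = (P·r − D₀)/(P + D₀) = ($6,002,390.38×0.07 − $120,000.00) / ($6,002,390.38 + $120,000.00) = 0.049028

4.90%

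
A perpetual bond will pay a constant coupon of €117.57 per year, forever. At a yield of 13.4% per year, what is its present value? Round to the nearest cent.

Level perpetuity: PV = C / r = €117.57 / 0.134 = €877.39

€877.39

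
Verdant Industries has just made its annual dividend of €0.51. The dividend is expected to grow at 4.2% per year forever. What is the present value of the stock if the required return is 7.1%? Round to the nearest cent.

€18.32

D₁ = D₀ × (1 + g) = €0.51 × 1.042 = €0.5314
Growing perpetuity: P = D₁ / (r − g) = €0.5314 / (0.071 − 0.042) = €18.32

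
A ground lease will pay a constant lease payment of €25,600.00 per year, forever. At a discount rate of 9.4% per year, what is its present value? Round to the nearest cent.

€272340.43

Level perpetuity: PV = C / r = €25,600.00 / 0.094 = €272,340.43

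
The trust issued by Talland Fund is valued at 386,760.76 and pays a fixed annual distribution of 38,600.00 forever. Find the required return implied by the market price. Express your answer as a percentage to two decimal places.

P = C/r ⇒ r = C/P = 38,600.00/386,760.76 = 0.099803

9.98%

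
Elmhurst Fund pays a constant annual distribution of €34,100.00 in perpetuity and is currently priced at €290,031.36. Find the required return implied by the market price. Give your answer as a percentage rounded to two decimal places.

P = C/r ⇒ r = C/P = €34,100.00/€290,031.36 = 0.117573

11.76%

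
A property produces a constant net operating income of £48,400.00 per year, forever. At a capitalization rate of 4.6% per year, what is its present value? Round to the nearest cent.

£1052173.91

Level perpetuity: PV = C / r = £48,400.00 / 0.046 = £1,052,173.91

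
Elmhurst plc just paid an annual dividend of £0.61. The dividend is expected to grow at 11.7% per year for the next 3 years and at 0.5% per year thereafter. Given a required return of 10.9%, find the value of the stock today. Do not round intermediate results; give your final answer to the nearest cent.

D_1 = 0.68137
D_2 = 0.76109
D_3 = 0.85014
Terminal value at year 3: TV = D_3×(1+g_2)/(r−g_2) = 0.85439/0.104 = 8.21527
P_0 = D_1/(1+r)^1 + D_2/(1+r)^2 + D_3/(1+r)^3 + TV/(1+r)^3
    = 0.61440 + 0.61883 + 0.62330 + 6.02320 = 7.87973

£7.88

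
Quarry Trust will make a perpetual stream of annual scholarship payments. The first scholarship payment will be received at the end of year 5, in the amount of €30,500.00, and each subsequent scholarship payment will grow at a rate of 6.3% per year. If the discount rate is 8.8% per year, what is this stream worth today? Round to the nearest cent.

€870651.29

Value at end of year 4: C₁ / (r − g) = €30,500.00 / (0.088 − 0.063) = €1,220,000.0000
Discount to today: PV = €1,220,000.0000 / (1 + 0.088)^4 = €1,220,000.0000 / 1.401250 = €870,651.29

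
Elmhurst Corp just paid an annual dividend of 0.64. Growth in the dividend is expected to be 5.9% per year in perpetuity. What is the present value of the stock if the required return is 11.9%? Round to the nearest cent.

D₁ = D₀ × (1 + g) = 0.64 × 1.059 = 0.6778
Growing perpetuity: P = D₁ / (r − g) = 0.6778 / (0.119 − 0.059) = 11.30

11.30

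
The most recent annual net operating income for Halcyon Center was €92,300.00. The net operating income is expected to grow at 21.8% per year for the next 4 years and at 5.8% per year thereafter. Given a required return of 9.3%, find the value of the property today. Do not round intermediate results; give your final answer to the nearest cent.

D_1 = 112421.40000
D_2 = 136929.26520
D_3 = 166779.84501
D_4 = 203137.85123
Terminal value at year 4: TV = D_4×(1+g_2)/(r−g_2) = 214919.84660/0.035 = 6140567.04565
P_0 = D_1/(1+r)^1 + D_2/(1+r)^2 + D_3/(1+r)^3 + D_4/(1+r)^4 + TV/(1+r)^4
    = 102855.80970 + 114618.82545 + 127727.10832 + 142334.50863 + 4302568.86088 = 4790105.11297

€4790105.11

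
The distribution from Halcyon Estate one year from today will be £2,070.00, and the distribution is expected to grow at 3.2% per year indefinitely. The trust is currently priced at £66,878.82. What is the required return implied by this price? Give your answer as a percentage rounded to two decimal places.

6.30%

P = D₁/(r − g) ⇒ r = D₁/P + g = £2,070.0000/£66,878.82 + 0.032 = 0.030952 + 0.032 = 0.062952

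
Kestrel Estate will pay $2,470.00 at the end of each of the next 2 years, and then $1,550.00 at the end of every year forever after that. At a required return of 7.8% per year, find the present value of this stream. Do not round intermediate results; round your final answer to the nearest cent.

$21516.91

PV of 2-year annuity: $2,470.00 × [1 − (1+0.078)^−2] / 0.078 = 4416.77194
Perpetuity value at year 2: $1,550.00 / 0.078 = 19871.79487
PV of perpetuity: 19871.79487 / (1+0.078)^2 = 17100.13637
Total PV = 4416.77194 + 17100.13637 = 21516.90831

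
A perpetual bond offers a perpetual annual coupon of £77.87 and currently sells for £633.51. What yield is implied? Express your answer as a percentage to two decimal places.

P = C/r ⇒ r = C/P = £77.87/£633.51 = 0.122918

12.29%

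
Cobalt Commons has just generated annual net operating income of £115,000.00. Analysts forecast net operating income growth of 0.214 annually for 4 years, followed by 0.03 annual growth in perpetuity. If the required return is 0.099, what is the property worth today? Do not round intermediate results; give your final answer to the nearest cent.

£3149654.95

D_1 = 139610.00000
D_2 = 169486.54000
D_3 = 205756.65956
D_4 = 249788.58471
Terminal value at year 4: TV = D_4×(1+g_2)/(r−g_2) = 257282.24225/0.069 = 3728728.14851
P_0 = D_1/(1+r)^1 + D_2/(1+r)^2 + D_3/(1+r)^3 + D_4/(1+r)^4 + TV/(1+r)^4
    = 127033.66697 + 140326.54386 + 155010.39513 + 171230.77314 + 2556053.57012 = 3149654.94922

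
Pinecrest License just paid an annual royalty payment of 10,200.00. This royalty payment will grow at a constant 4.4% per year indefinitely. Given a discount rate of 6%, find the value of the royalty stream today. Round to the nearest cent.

665550.00

D₁ = D₀ × (1 + g) = 10,200.00 × 1.044 = 10,648.8000
Growing perpetuity: P = D₁ / (r − g) = 10,648.8000 / (0.06 − 0.044) = 665,550.00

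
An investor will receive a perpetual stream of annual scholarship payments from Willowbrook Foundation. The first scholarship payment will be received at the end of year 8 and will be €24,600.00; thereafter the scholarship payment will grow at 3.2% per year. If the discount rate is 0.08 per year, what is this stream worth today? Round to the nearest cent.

Value at end of year 7: C₁ / (r − g) = €24,600.00 / (0.08 − 0.032) = €512,500.0000
Discount to today: PV = €512,500.0000 / (1 + 0.08)^7 = €512,500.0000 / 1.713824 = €299,038.83

€299038.83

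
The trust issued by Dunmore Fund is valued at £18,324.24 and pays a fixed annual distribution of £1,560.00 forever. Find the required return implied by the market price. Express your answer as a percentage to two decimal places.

8.51%

P = C/r ⇒ r = C/P = £1,560.00/£18,324.24 = 0.085133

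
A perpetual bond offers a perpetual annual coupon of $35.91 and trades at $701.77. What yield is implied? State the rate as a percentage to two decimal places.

P = C/r ⇒ r = C/P = $35.91/$701.77 = 0.051171

5.12%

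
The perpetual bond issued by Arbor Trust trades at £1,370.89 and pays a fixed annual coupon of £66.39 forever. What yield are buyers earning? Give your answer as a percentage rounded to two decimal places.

4.84%

P = C/r ⇒ r = C/P = £66.39/£1,370.89 = 0.048428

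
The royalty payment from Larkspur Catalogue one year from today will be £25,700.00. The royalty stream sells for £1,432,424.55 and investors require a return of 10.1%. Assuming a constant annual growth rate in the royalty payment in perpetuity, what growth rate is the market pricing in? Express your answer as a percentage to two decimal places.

8.31%

P = D₁/(r−g) ⇒ g = r − D₁/P = 0.101 − £25,700.00/£1,432,424.55 = 0.083058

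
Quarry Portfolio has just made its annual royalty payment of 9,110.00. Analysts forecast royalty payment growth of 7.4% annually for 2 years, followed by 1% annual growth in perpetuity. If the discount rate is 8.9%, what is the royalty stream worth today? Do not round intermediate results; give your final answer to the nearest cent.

131128.47

D_1 = 9784.14000
D_2 = 10508.16636
Terminal value at year 2: TV = D_2×(1+g_2)/(r−g_2) = 10613.24802/0.079 = 134344.91169
P_0 = D_1/(1+r)^1 + D_2/(1+r)^2 + TV/(1+r)^2
    = 8984.51791 + 8860.76422 + 113283.18808 = 131128.47020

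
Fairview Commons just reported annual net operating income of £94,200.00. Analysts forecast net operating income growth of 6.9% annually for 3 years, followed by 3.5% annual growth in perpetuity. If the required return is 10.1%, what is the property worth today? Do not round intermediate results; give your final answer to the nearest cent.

£1618618.82

D_1 = 100699.80000
D_2 = 107648.08620
D_3 = 115075.80415
Terminal value at year 3: TV = D_3×(1+g_2)/(r−g_2) = 119103.45729/0.066 = 1804597.83777
P_0 = D_1/(1+r)^1 + D_2/(1+r)^2 + D_3/(1+r)^3 + TV/(1+r)^3
    = 91462.12534 + 88803.82560 + 86222.78798 + 1352130.08429 = 1618618.82321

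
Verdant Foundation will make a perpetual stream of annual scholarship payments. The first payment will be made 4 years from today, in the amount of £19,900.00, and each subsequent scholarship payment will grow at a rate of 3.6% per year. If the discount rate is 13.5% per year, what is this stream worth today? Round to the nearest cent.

Value at end of year 3: C₁ / (r − g) = £19,900.00 / (0.135 − 0.036) = £201,010.1010
Discount to today: PV = £201,010.1010 / (1 + 0.135)^3 = £201,010.1010 / 1.462135 = £137,477.08

£137477.08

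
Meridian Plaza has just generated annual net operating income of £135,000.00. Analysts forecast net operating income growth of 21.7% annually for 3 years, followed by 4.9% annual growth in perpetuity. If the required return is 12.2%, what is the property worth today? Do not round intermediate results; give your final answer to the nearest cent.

£2953130.91

D_1 = 164295.00000
D_2 = 199947.01500
D_3 = 243335.51726
Terminal value at year 3: TV = D_3×(1+g_2)/(r−g_2) = 255258.95760/0.073 = 3496698.04932
P_0 = D_1/(1+r)^1 + D_2/(1+r)^2 + D_3/(1+r)^3 + TV/(1+r)^3
    = 146430.48128 + 158828.78407 + 172276.85402 + 2475594.79267 = 2953130.91204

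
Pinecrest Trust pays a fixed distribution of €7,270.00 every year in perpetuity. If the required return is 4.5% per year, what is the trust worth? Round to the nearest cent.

€161555.56

Level perpetuity: PV = C / r = €7,270.00 / 0.045 = €161,555.56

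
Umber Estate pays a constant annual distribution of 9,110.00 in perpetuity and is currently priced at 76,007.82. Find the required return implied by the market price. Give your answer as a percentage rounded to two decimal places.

P = C/r ⇒ r = C/P = 9,110.00/76,007.82 = 0.119856

11.99%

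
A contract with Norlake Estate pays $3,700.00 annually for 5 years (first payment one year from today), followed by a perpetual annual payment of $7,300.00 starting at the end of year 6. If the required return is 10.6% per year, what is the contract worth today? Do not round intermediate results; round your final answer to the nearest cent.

PV of 5-year annuity: $3,700.00 × [1 − (1+0.106)^−5] / 0.106 = 13813.54084
Perpetuity value at year 5: $7,300.00 / 0.106 = 68867.92453
PV of perpetuity: 68867.92453 / (1+0.106)^5 = 41614.18179
Total PV = 13813.54084 + 41614.18179 = 55427.72263

$55427.72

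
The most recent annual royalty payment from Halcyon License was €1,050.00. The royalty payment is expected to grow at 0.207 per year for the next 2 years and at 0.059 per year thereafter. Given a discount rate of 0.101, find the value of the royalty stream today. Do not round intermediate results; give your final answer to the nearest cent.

€34231.22

D_1 = 1267.35000
D_2 = 1529.69145
Terminal value at year 2: TV = D_2×(1+g_2)/(r−g_2) = 1619.94325/0.042 = 38570.07728
P_0 = D_1/(1+r)^1 + D_2/(1+r)^2 + TV/(1+r)^2
    = 1151.08992 + 1261.91238 + 31818.21932 = 34231.22162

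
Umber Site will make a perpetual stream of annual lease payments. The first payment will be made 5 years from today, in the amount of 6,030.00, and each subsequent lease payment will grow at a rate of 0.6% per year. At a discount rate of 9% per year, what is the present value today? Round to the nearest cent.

Value at end of year 4: C₁ / (r − g) = 6,030.00 / (0.09 − 0.006) = 71,785.7143
Discount to today: PV = 71,785.7143 / (1 + 0.09)^4 = 71,785.7143 / 1.411582 = 50,854.81

50854.81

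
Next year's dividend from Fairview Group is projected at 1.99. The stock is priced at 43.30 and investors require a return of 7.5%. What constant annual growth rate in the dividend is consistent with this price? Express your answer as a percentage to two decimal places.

P = D₁/(r−g) ⇒ g = r − D₁/P = 0.075 − 1.99/43.30 = 0.029042

2.90%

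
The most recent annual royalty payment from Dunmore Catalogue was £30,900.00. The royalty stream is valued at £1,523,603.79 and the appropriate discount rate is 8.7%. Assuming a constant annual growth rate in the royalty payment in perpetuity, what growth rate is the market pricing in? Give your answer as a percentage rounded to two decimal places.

6.54%

P = D₀(1+g)/(r−g) ⇒ P(r−g) = D₀(1+g) ⇒ g(P+D₀) = P·r − D₀
g = (P·r − D₀)/(P + D₀) = (£1,523,603.79×0.087 − £30,900.00) / (£1,523,603.79 + £30,900.00) = 0.065393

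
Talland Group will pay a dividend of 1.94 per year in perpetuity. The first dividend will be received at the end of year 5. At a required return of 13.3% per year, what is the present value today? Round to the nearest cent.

Value at end of year 4: C / r = 1.94 / 0.133 = 14.5865
Discount to today: PV = 14.5865 / (1 + 0.133)^4 = 14.5865 / 1.647857 = 8.85

8.85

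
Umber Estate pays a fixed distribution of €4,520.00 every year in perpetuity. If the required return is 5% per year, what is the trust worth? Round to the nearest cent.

€90400.00

Level perpetuity: PV = C / r = €4,520.00 / 0.05 = €90,400.00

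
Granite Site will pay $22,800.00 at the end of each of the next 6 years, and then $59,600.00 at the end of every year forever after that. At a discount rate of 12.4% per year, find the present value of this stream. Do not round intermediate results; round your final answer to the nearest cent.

PV of 6-year annuity: $22,800.00 × [1 − (1+0.124)^−6] / 0.124 = 92687.67009
Perpetuity value at year 6: $59,600.00 / 0.124 = 480645.16129
PV of perpetuity: 480645.16129 / (1+0.124)^6 = 238356.33947
Total PV = 92687.67009 + 238356.33947 = 331044.00956

$331044.01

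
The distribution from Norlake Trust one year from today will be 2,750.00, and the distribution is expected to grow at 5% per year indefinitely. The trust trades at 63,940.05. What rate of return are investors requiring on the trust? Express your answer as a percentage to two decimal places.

9.30%

P = D₁/(r − g) ⇒ r = D₁/P + g = 2,750.0000/63,940.05 + 0.05 = 0.043009 + 0.05 = 0.093009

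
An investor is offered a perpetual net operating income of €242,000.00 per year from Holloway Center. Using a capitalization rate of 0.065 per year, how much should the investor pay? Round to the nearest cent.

Level perpetuity: PV = C / r = €242,000.00 / 0.065 = €3,723,076.92

€3723076.92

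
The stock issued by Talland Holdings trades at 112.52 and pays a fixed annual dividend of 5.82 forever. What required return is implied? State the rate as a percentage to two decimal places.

P = C/r ⇒ r = C/P = 5.82/112.52 = 0.051724

5.17%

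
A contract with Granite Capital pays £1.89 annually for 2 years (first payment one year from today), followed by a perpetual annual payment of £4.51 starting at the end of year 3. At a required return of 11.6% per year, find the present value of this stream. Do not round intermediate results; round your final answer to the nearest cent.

£34.43

PV of 2-year annuity: £1.89 × [1 − (1+0.116)^−2] / 0.116 = 3.21106
Perpetuity value at year 2: £4.51 / 0.116 = 38.87931
PV of perpetuity: 38.87931 / (1+0.116)^2 = 31.21693
Total PV = 3.21106 + 31.21693 = 34.42799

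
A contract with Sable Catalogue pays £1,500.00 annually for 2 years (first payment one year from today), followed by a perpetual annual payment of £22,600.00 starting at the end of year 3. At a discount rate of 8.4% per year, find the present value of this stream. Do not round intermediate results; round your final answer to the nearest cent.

PV of 2-year annuity: £1,500.00 × [1 − (1+0.084)^−2] / 0.084 = 2660.29874
Perpetuity value at year 2: £22,600.00 / 0.084 = 269047.61905
PV of perpetuity: 269047.61905 / (1+0.084)^2 = 228965.78465
Total PV = 2660.29874 + 228965.78465 = 231626.08339

£231626.08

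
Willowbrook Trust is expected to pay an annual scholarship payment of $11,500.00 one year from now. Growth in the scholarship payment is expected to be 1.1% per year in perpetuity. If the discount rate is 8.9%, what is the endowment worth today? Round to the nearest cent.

$147435.90

Growing perpetuity: P = D₁ / (r − g) = $11,500.0000 / (0.089 − 0.011) = $147,435.90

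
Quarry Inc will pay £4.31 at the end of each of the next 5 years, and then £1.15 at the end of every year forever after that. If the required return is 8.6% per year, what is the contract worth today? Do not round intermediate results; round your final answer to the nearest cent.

£25.79

PV of 5-year annuity: £4.31 × [1 − (1+0.086)^−5] / 0.086 = 16.93985
Perpetuity value at year 5: £1.15 / 0.086 = 13.37209
PV of perpetuity: 13.37209 / (1+0.086)^5 = 8.85218
Total PV = 16.93985 + 8.85218 = 25.79203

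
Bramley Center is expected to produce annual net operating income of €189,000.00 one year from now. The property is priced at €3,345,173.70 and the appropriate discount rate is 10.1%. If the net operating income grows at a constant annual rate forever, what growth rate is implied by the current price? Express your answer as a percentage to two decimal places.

P = D₁/(r−g) ⇒ g = r − D₁/P = 0.101 − €189,000.00/€3,345,173.70 = 0.044501

4.45%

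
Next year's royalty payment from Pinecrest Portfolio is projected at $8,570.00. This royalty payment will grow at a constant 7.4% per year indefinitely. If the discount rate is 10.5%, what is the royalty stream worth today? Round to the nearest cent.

Growing perpetuity: P = D₁ / (r − g) = $8,570.0000 / (0.105 − 0.074) = $276,451.61

$276451.61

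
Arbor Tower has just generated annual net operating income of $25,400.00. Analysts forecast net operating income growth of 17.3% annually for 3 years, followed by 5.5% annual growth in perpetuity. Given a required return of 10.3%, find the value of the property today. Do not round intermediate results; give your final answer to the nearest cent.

$757735.58

D_1 = 29794.20000
D_2 = 34948.59660
D_3 = 40994.70381
Terminal value at year 3: TV = D_3×(1+g_2)/(r−g_2) = 43249.41252/0.048 = 901029.42753
P_0 = D_1/(1+r)^1 + D_2/(1+r)^2 + D_3/(1+r)^3 + TV/(1+r)^3
    = 27011.96736 + 28726.23546 + 30549.29664 + 671448.08248 = 757735.58194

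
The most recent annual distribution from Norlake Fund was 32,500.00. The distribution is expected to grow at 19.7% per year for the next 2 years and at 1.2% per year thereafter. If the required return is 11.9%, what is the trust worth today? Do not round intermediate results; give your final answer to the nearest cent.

D_1 = 38902.50000
D_2 = 46566.29250
Terminal value at year 2: TV = D_2×(1+g_2)/(r−g_2) = 47125.08801/0.107 = 440421.38327
P_0 = D_1/(1+r)^1 + D_2/(1+r)^2 + TV/(1+r)^2
    = 34765.41555 + 37188.74210 + 351729.03746 = 423683.19511

423683.20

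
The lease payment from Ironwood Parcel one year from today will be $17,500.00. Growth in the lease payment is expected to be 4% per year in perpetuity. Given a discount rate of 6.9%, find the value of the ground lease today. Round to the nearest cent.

Growing perpetuity: P = D₁ / (r − g) = $17,500.0000 / (0.069 − 0.04) = $603,448.28

$603448.28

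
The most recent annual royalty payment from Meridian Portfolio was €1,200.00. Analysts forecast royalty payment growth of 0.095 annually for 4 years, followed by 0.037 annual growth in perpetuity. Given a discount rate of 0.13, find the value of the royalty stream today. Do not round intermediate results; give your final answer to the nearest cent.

D_1 = 1314.00000
D_2 = 1438.83000
D_3 = 1575.51885
D_4 = 1725.19314
Terminal value at year 4: TV = D_4×(1+g_2)/(r−g_2) = 1789.02529/0.093 = 19236.83104
P_0 = D_1/(1+r)^1 + D_2/(1+r)^2 + D_3/(1+r)^3 + D_4/(1+r)^4 + TV/(1+r)^4
    = 1162.83186 + 1126.81494 + 1091.91359 + 1058.09326 + 11798.30874 = 16237.96240

€16237.96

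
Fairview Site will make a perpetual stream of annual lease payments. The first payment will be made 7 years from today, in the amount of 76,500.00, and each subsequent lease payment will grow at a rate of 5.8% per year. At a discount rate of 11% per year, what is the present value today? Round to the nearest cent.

Value at end of year 6: C₁ / (r − g) = 76,500.00 / (0.11 − 0.058) = 1,471,153.8462
Discount to today: PV = 1,471,153.8462 / (1 + 0.11)^6 = 1,471,153.8462 / 1.870415 = 786,538.92

786538.92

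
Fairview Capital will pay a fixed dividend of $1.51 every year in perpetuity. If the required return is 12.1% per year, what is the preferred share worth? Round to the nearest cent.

$12.48

Level perpetuity: PV = C / r = $1.51 / 0.121 = $12.48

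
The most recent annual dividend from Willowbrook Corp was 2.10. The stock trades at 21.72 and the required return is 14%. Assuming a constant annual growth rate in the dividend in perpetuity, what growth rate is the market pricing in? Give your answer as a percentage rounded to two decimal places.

3.95%

P = D₀(1+g)/(r−g) ⇒ P(r−g) = D₀(1+g) ⇒ g(P+D₀) = P·r − D₀
g = (P·r − D₀)/(P + D₀) = (21.72×0.14 − 2.10) / (21.72 + 2.10) = 0.039496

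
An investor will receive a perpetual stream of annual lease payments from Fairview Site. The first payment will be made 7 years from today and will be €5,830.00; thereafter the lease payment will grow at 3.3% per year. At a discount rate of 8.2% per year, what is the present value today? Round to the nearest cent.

€74149.62

Value at end of year 6: C₁ / (r − g) = €5,830.00 / (0.082 − 0.033) = €118,979.5918
Discount to today: PV = €118,979.5918 / (1 + 0.082)^6 = €118,979.5918 / 1.604588 = €74,149.62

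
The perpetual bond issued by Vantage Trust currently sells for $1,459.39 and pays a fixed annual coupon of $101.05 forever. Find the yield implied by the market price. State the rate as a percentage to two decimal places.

6.92%

P = C/r ⇒ r = C/P = $101.05/$1,459.39 = 0.069241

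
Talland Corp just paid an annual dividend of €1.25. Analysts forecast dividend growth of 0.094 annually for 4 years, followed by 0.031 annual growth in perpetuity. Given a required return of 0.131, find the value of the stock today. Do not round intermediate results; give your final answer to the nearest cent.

€15.89

D_1 = 1.36750
D_2 = 1.49605
D_3 = 1.63667
D_4 = 1.79052
Terminal value at year 4: TV = D_4×(1+g_2)/(r−g_2) = 1.84603/0.1 = 18.46027
P_0 = D_1/(1+r)^1 + D_2/(1+r)^2 + D_3/(1+r)^3 + D_4/(1+r)^4 + TV/(1+r)^4
    = 1.20911 + 1.16955 + 1.13129 + 1.09428 + 11.28204 = 15.88627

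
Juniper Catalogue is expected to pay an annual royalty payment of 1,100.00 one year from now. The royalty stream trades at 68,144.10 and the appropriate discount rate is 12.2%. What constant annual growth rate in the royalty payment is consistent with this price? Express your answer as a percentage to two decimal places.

10.59%

P = D₁/(r−g) ⇒ g = r − D₁/P = 0.122 − 1,100.00/68,144.10 = 0.105858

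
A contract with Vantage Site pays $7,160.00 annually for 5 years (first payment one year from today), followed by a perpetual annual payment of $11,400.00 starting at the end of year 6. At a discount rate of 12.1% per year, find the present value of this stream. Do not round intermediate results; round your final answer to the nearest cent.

PV of 5-year annuity: $7,160.00 × [1 − (1+0.121)^−5] / 0.121 = 25746.38534
Perpetuity value at year 5: $11,400.00 / 0.121 = 94214.87603
PV of perpetuity: 94214.87603 / (1+0.121)^5 = 53222.02787
Total PV = 25746.38534 + 53222.02787 = 78968.41321

$78968.41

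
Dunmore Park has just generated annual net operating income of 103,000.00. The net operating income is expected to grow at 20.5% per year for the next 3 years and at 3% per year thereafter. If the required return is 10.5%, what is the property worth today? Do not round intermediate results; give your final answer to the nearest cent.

2202750.49

D_1 = 124115.00000
D_2 = 149558.57500
D_3 = 180218.08287
Terminal value at year 3: TV = D_3×(1+g_2)/(r−g_2) = 185624.62536/0.075 = 2474995.00482
P_0 = D_1/(1+r)^1 + D_2/(1+r)^2 + D_3/(1+r)^3 + TV/(1+r)^3
    = 112321.26697 + 122486.08751 + 133570.80131 + 1834372.33799 = 2202750.49378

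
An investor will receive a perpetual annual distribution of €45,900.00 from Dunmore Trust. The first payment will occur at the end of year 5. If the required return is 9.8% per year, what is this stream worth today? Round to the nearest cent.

€322238.37

Value at end of year 4: C / r = €45,900.00 / 0.098 = €468,367.3469
Discount to today: PV = €468,367.3469 / (1 + 0.098)^4 = €468,367.3469 / 1.453481 = €322,238.37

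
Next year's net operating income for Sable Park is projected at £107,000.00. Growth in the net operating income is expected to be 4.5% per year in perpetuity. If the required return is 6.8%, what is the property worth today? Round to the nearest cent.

Growing perpetuity: P = D₁ / (r − g) = £107,000.0000 / (0.068 − 0.045) = £4,652,173.91

£4652173.91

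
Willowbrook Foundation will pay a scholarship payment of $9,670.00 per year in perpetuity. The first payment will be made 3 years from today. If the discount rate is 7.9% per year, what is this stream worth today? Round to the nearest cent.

$105137.22

Value at end of year 2: C / r = $9,670.00 / 0.079 = $122,405.0633
Discount to today: PV = $122,405.0633 / (1 + 0.079)^2 = $122,405.0633 / 1.164241 = $105,137.22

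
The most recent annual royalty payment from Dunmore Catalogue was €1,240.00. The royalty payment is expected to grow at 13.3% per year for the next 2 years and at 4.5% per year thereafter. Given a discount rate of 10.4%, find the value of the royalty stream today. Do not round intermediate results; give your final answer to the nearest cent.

€25710.28

D_1 = 1404.92000
D_2 = 1591.77436
Terminal value at year 2: TV = D_2×(1+g_2)/(r−g_2) = 1663.40421/0.059 = 28193.29163
P_0 = D_1/(1+r)^1 + D_2/(1+r)^2 + TV/(1+r)^2
    = 1272.57246 + 1306.00054 + 23131.70456 = 25710.27757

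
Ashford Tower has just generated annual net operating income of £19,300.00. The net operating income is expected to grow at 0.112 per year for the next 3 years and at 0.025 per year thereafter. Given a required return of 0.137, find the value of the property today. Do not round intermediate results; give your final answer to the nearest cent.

D_1 = 21461.60000
D_2 = 23865.29920
D_3 = 26538.21271
Terminal value at year 3: TV = D_3×(1+g_2)/(r−g_2) = 27201.66803/0.112 = 242872.03597
P_0 = D_1/(1+r)^1 + D_2/(1+r)^2 + D_3/(1+r)^3 + TV/(1+r)^3
    = 18875.63764 + 18460.60603 + 18054.70001 + 165232.74560 = 220623.68928

£220623.69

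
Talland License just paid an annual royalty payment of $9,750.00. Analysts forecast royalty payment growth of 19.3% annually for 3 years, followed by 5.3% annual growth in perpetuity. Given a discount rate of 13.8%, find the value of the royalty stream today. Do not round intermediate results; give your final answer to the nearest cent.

D_1 = 11631.75000
D_2 = 13876.67775
D_3 = 16554.87656
Terminal value at year 3: TV = D_3×(1+g_2)/(r−g_2) = 17432.28501/0.085 = 205085.70604
P_0 = D_1/(1+r)^1 + D_2/(1+r)^2 + D_3/(1+r)^3 + TV/(1+r)^3
    = 10221.22144 + 10715.21720 + 11233.08798 + 139158.13702 = 171327.66365

$171327.66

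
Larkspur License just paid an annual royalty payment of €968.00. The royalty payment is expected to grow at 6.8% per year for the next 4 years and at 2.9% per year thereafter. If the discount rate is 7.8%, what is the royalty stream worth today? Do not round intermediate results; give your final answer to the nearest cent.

D_1 = 1033.82400
D_2 = 1104.12403
D_3 = 1179.20447
D_4 = 1259.39037
Terminal value at year 4: TV = D_4×(1+g_2)/(r−g_2) = 1295.91269/0.049 = 26447.19777
P_0 = D_1/(1+r)^1 + D_2/(1+r)^2 + D_3/(1+r)^3 + D_4/(1+r)^4 + TV/(1+r)^4
    = 959.02041 + 950.12411 + 941.31035 + 932.57834 + 19584.14516 = 23367.17837

€23367.18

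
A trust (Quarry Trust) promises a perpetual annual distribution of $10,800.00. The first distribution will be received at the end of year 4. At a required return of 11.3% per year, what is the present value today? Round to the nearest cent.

Value at end of year 3: C / r = $10,800.00 / 0.113 = $95,575.2212
Discount to today: PV = $95,575.2212 / (1 + 0.113)^3 = $95,575.2212 / 1.378750 = $69,320.20

$69320.20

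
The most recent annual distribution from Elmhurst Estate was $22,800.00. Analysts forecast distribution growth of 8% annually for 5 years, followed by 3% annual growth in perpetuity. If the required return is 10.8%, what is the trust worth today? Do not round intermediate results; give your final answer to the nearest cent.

$370552.59

D_1 = 24624.00000
D_2 = 26593.92000
D_3 = 28721.43360
D_4 = 31019.14829
D_5 = 33500.68015
Terminal value at year 5: TV = D_5×(1+g_2)/(r−g_2) = 34505.70056/0.078 = 442380.77635
P_0 = D_1/(1+r)^1 + D_2/(1+r)^2 + D_3/(1+r)^3 + D_4/(1+r)^4 + D_5/(1+r)^5 + TV/(1+r)^5
    = 22223.82671 + 21662.21377 + 21114.79320 + 20581.20637 + 20061.10368 + 264909.44604 = 370552.58978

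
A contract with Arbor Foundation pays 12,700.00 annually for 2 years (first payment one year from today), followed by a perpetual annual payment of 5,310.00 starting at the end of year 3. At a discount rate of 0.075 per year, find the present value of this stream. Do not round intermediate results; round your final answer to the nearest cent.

84069.23

PV of 2-year annuity: 12,700.00 × [1 − (1+0.075)^−2] / 0.075 = 22803.67766
Perpetuity value at year 2: 5,310.00 / 0.075 = 70800.00000
PV of perpetuity: 70800.00000 / (1+0.075)^2 = 61265.54895
Total PV = 22803.67766 + 61265.54895 = 84069.22661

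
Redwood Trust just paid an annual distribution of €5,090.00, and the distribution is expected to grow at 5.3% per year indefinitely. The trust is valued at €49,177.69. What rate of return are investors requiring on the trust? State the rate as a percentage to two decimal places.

16.20%

D₁ = €5,090.00 × 1.053 = €5,359.7700
P = D₁/(r − g) ⇒ r = D₁/P + g = €5,359.7700/€49,177.69 + 0.053 = 0.108988 + 0.053 = 0.161988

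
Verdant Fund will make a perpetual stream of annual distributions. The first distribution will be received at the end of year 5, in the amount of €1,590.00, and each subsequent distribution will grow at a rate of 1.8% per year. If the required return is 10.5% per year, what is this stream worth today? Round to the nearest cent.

Value at end of year 4: C₁ / (r − g) = €1,590.00 / (0.105 − 0.018) = €18,275.8621
Discount to today: PV = €18,275.8621 / (1 + 0.105)^4 = €18,275.8621 / 1.490902 = €12,258.26

€12258.26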